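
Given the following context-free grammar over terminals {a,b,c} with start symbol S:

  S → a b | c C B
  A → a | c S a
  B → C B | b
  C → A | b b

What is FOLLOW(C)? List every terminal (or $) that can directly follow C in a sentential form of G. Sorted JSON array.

FIRST sets, iterate to fixpoint:
iter 1:
  A via A→a: +{a}
  A via A→c S a: +{c}
  B via B→b: +{b}
  C via C→A: +{a,c}
  C via C→b b: +{b}
  S via S→a b: +{a}
  S via S→c C B: +{c}
  FIRST(S)={a,c}  FIRST(A)={a,c}  FIRST(B)={b}  FIRST(C)={a,b,c}
iter 2:
  B via B→C B: +{a,c}
  FIRST(S)={a,c}  FIRST(A)={a,c}  FIRST(B)={a,b,c}  FIRST(C)={a,b,c}
iter 3: (stable)
  FIRST(S)={a,c}  FIRST(A)={a,c}  FIRST(B)={a,b,c}  FIRST(C)={a,b,c}

Compute FOLLOW by fixpoint:
FOLLOW(S) := {$}
pass 1:
  A→c S a: FOLLOW(S) ⊇ FIRST(a) = {a}; new: +{a}
  B→C B: FOLLOW(C) ⊇ FIRST(B) = {a,b,c}; new: +{a,b,c}
  C→A: FOLLOW(A) ⊇ FOLLOW(C) ⊇ {a,b,c}; new: +{a,b,c}
  S→c C B: FOLLOW(B) ⊇ FOLLOW(S) ⊇ {$,a}; new: +{$,a}
  FOLLOW(S)={$,a}  FOLLOW(A)={a,b,c}  FOLLOW(B)={$,a}  FOLLOW(C)={a,b,c}
pass 2: done
  FOLLOW(S)={$,a}  FOLLOW(A)={a,b,c}  FOLLOW(B)={$,a}  FOLLOW(C)={a,b,c}

FOLLOW(C) = ["a", "b", "c"]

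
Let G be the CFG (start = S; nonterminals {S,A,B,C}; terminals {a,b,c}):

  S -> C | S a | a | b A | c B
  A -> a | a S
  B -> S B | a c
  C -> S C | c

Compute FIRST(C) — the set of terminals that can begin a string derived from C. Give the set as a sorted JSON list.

Compute FIRST by fixpoint:
pass 1:
  A via A→a: +{a}
  B via B→a c: +{a}
  C via C→c: +{c}
  S via S→C: +{c}
  S via S→a: +{a}
  S via S→b A: +{b}
  S: {a,b,c}  A: {a}  B: {a}  C: {c}
pass 2:
  B via B→S B: +{b,c}
  C via C→S C: +{a,b}
  S: {a,b,c}  A: {a}  B: {a,b,c}  C: {a,b,c}
pass 3: (stable)
  S: {a,b,c}  A: {a}  B: {a,b,c}  C: {a,b,c}

FIRST(C) = ["a", "b", "c"]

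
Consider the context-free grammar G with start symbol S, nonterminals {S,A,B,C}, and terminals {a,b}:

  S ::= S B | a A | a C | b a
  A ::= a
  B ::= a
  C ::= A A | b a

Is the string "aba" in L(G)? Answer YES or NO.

Convert to CNF:
  S -> S B | T0 T1 | T1 A | T1 C
  A -> a
  B -> a
  C -> A A | T0 T1
  T0 -> b
  T1 -> a

Fill CYK table bottom-up:
  [0..0]={A,B,T1}  "a"  orig:{A,B}
  [1..1]={T0}  "b"  orig:{}
  [2..2]={A,B,T1}  "a"  orig:{A,B}
  [0..1]=∅  "ab"
  [1..2]={C,S}  "ba"
  [0..2]={S}  "aba"

S ∈ T[0,2] ⇒ YES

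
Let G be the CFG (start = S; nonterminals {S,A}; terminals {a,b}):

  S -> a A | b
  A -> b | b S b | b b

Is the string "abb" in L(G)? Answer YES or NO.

CNF form of G:
  S -> T1 A | b
  A -> T0 T0 | T0 X2 | b
  T0 -> b
  T1 -> a
  X2 -> S T0

CYK table (by increasing span):
  cell(0,0) a: {T1}  orig:{}
  cell(1,1) b: {A,S,T0}  orig:{A,S}
  cell(2,2) b: {A,S,T0}  orig:{A,S}
  cell(0,1) ab: {S}
  cell(1,2) bb: {A,X2}  orig:{A}
  cell(0,2) abb: {S,X2}  orig:{S}

S ∈ T[0,2] ⇒ YES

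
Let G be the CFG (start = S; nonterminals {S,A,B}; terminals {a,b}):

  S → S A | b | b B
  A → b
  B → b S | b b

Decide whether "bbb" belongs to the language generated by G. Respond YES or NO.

CNF form of G:
  S -> S A | T0 B | b
  A -> b
  B -> T0 S | T0 T0
  T0 -> b

CYK fill:
  T[0,0] 'b' = {A,S,T0}  orig:{A,S}
  T[1,1] 'b' = {A,S,T0}  orig:{A,S}
  T[2,2] 'b' = {A,S,T0}  orig:{A,S}
  T[0,1] 'bb' = {B,S}
  T[1,2] 'bb' = {B,S}
  T[0,2] 'bbb' = {B,S}

S ∈ T[0,2] ⇒ YES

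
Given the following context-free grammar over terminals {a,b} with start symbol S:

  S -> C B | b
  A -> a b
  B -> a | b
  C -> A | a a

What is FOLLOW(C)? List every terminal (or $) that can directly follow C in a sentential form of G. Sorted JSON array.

FIRST iteration:
pass 1:
  A via A→a b: +{a}
  B via B→a: +{a}
  B via B→b: +{b}
  C via C→A: +{a}
  S via S→C B: +{a}
  S via S→b: +{b}
  FIRST[S]={a,b}  FIRST[A]={a}  FIRST[B]={a,b}  FIRST[C]={a}
pass 2: (no change)
  FIRST[S]={a,b}  FIRST[A]={a}  FIRST[B]={a,b}  FIRST[C]={a}

FOLLOW iteration:
initialize: $ ∈ FOLLOW(S)
[1]
  S→C B: FOLLOW(C) ⊇ FIRST(B) = {a,b}; new: +{a,b}
  S→C B: FOLLOW(B) ⊇ FOLLOW(S) ⊇ {$}; new: +{$}
  FOLLOW[S]={$}  FOLLOW[A]={}  FOLLOW[B]={$}  FOLLOW[C]={a,b}
[2]
  C→A: FOLLOW(A) ⊇ FOLLOW(C) ⊇ {a,b}; new: +{a,b}
  FOLLOW[S]={$}  FOLLOW[A]={a,b}  FOLLOW[B]={$}  FOLLOW[C]={a,b}
[3] (stable)
  FOLLOW[S]={$}  FOLLOW[A]={a,b}  FOLLOW[B]={$}  FOLLOW[C]={a,b}

FOLLOW(C) = ["a", "b"]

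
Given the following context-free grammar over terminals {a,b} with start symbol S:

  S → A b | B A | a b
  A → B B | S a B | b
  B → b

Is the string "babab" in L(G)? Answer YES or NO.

Convert to CNF:
  S -> A T1 | B A | T0 T1
  A -> B B | S X2 | b
  B -> b
  T0 -> a
  T1 -> b
  X2 -> T0 B

CYK fill:
  cell(0,0) b: {A,B,T1}  orig:{A,B}
  cell(1,1) a: {T0}  orig:{}
  cell(2,2) b: {A,B,T1}  orig:{A,B}
  cell(3,3) a: {T0}  orig:{}
  cell(4,4) b: {A,B,T1}  orig:{A,B}
  cell(0,1) ba: ∅
  cell(1,2) ab: {S,X2}  orig:{S}
  cell(2,3) ba: ∅
  cell(3,4) ab: {S,X2}  orig:{S}
  cell(0,2) bab: ∅
  cell(1,3) aba: ∅
  cell(2,4) bab: ∅
  cell(0,3) baba: ∅
  cell(1,4) abab: {A}
  cell(0,4) babab: {S}

S ∈ T[0,4] ⇒ YES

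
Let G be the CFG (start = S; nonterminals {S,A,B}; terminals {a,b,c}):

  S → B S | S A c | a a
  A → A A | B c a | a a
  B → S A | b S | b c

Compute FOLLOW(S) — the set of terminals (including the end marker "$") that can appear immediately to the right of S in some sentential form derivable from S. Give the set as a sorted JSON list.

FIRST iteration:
[1]
  A via A→a a: +{a}
  B via B→b S: +{b}
  S via S→B S: +{b}
  S via S→a a: +{a}
  FIRST(S)={a,b}  FIRST(A)={a}  FIRST(B)={b}
[2]
  A via A→B c a: +{b}
  B via B→S A: +{a}
  FIRST(S)={a,b}  FIRST(A)={a,b}  FIRST(B)={a,b}
[3] — fixpoint
  FIRST(S)={a,b}  FIRST(A)={a,b}  FIRST(B)={a,b}

Compute FOLLOW by fixpoint:
initialize: $ ∈ FOLLOW(S)
round 1:
  A→A A: FOLLOW(A) ⊇ FIRST(A) = {a,b}; new: +{a,b}
  A→B c a: FOLLOW(B) ⊇ FIRST(c) = {c}; new: +{c}
  B→S A: FOLLOW(S) ⊇ FIRST(A) = {a,b}; new: +{a,b}
  B→S A: FOLLOW(A) ⊇ FOLLOW(B) ⊇ {c}; new: +{c}
  B→b S: FOLLOW(S) ⊇ FOLLOW(B) ⊇ {c}; new: +{c}
  S→B S: FOLLOW(B) ⊇ FIRST(S) = {a,b}; new: +{a,b}
  FOLLOW[S]={$,a,b,c}  FOLLOW[A]={a,b,c}  FOLLOW[B]={a,b,c}
round 2: (no change)
  FOLLOW[S]={$,a,b,c}  FOLLOW[A]={a,b,c}  FOLLOW[B]={a,b,c}

FOLLOW(S) = ["$", "a", "b", "c"]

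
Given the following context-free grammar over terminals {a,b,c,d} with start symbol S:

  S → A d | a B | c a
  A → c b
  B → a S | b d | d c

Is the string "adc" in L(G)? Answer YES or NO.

Convert to CNF:
  S -> A T3 | T0 T2 | T2 B
  A -> T0 T1
  B -> T1 T3 | T2 S | T3 T0
  T0 -> c
  T1 -> b
  T2 -> a
  T3 -> d

CYK fill:
  T[0,0] 'a' = {T2}  orig:{}
  T[1,1] 'd' = {T3}  orig:{}
  T[2,2] 'c' = {T0}  orig:{}
  T[0,1] 'ad' = ∅
  T[1,2] 'dc' = {B}
  T[0,2] 'adc' = {S}

S ∈ T[0,2] ⇒ YES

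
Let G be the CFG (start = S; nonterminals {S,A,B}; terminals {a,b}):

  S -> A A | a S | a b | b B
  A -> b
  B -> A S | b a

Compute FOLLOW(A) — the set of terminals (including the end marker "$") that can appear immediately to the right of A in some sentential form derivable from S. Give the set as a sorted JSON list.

FIRST iteration:
round 1:
  A via A→b: +{b}
  B via B→A S: +{b}
  S via S→A A: +{b}
  S via S→a S: +{a}
  FIRST(S)={a,b}  FIRST(A)={b}  FIRST(B)={b}
round 2: (no change)
  FIRST(S)={a,b}  FIRST(A)={b}  FIRST(B)={b}

Compute FOLLOW by fixpoint:
initialize: $ ∈ FOLLOW(S)
pass 1:
  B→A S: FOLLOW(A) ⊇ FIRST(S) = {a,b}; new: +{a,b}
  S→A A: FOLLOW(A) ⊇ FOLLOW(S) ⊇ {$}; new: +{$}
  S→b B: FOLLOW(B) ⊇ FOLLOW(S) ⊇ {$}; new: +{$}
  FOLLOW[S]={$}  FOLLOW[A]={$,a,b}  FOLLOW[B]={$}
pass 2: (no change)
  FOLLOW[S]={$}  FOLLOW[A]={$,a,b}  FOLLOW[B]={$}

FOLLOW(A) = ["$", "a", "b"]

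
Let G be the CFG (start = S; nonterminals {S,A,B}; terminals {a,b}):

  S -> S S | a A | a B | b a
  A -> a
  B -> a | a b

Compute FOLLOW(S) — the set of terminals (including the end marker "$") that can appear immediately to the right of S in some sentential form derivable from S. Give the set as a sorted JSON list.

FIRST sets, iterate to fixpoint:
round 1:
  A via A→a: +{a}
  B via B→a: +{a}
  S via S→a A: +{a}
  S via S→b a: +{b}
  S: {a,b}  A: {a}  B: {a}
round 2: (stable)
  S: {a,b}  A: {a}  B: {a}

Compute FOLLOW by fixpoint:
FOLLOW(S) := {$}
round 1:
  S→S S: FOLLOW(S) ⊇ FIRST(S) = {a,b}; new: +{a,b}
  S→a A: FOLLOW(A) ⊇ FOLLOW(S) ⊇ {$,a,b}; new: +{$,a,b}
  S→a B: FOLLOW(B) ⊇ FOLLOW(S) ⊇ {$,a,b}; new: +{$,a,b}
  FOLLOW(S)={$,a,b}  FOLLOW(A)={$,a,b}  FOLLOW(B)={$,a,b}
round 2: — fixpoint
  FOLLOW(S)={$,a,b}  FOLLOW(A)={$,a,b}  FOLLOW(B)={$,a,b}

FOLLOW(S) = ["$", "a", "b"]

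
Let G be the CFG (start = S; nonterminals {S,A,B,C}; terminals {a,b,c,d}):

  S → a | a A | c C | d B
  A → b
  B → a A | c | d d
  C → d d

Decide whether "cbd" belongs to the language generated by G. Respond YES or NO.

Convert to CNF:
  S -> T0 A | T1 B | T2 C | a
  A -> b
  B -> T0 A | T1 T1 | c
  C -> T1 T1
  T0 -> a
  T1 -> d
  T2 -> c

CYK fill:
  cell(0,0) c: {B,T2}  orig:{B}
  cell(1,1) b: {A}
  cell(2,2) d: {T1}  orig:{}
  cell(0,1) cb: ∅
  cell(1,2) bd: ∅
  cell(0,2) cbd: ∅

S ∉ T[0,2] ⇒ NO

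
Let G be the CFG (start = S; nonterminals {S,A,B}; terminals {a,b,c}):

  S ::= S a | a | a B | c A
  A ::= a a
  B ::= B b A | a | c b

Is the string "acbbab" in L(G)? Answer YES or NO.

CNF form of G:
  S -> S T0 | T0 B | T2 A | a
  A -> T0 T0
  B -> B X3 | T2 T1 | a
  T0 -> a
  T1 -> b
  T2 -> c
  X3 -> T1 A

CYK fill:
  T[0,0] 'a' = {B,S,T0}  orig:{B,S}
  T[1,1] 'c' = {T2}  orig:{}
  T[2,2] 'b' = {T1}  orig:{}
  T[3,3] 'b' = {T1}  orig:{}
  T[4,4] 'a' = {B,S,T0}  orig:{B,S}
  T[5,5] 'b' = {T1}  orig:{}
  T[0,1] 'ac' = ∅
  T[1,2] 'cb' = {B}
  T[2,3] 'bb' = ∅
  T[3,4] 'ba' = ∅
  T[4,5] 'ab' = ∅
  T[0,2] 'acb' = {S}
  T[1,3] 'cbb' = ∅
  T[2,4] 'bba' = ∅
  T[3,5] 'bab' = ∅
  T[0,3] 'acbb' = ∅
  T[1,4] 'cbba' = ∅
  T[2,5] 'bbab' = ∅
  T[0,4] 'acbba' = ∅
  T[1,5] 'cbbab' = ∅
  T[0,5] 'acbbab' = ∅

S ∉ T[0,5] ⇒ NO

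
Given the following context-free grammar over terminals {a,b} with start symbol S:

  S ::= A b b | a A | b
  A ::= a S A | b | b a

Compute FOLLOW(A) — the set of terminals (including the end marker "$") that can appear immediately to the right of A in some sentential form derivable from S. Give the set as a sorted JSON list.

FIRST sets, iterate to fixpoint:
pass 1:
  A via A→a S A: +{a}
  A via A→b: +{b}
  S via S→A b b: +{a,b}
  FIRST(S)={a,b}  FIRST(A)={a,b}
pass 2: — fixpoint
  FIRST(S)={a,b}  FIRST(A)={a,b}

Compute FOLLOW by fixpoint:
initialize: $ ∈ FOLLOW(S)
[1]
  A→a S A: FOLLOW(S) ⊇ FIRST(A) = {a,b}; new: +{a,b}
  S→A b b: FOLLOW(A) ⊇ FIRST(b) = {b}; new: +{b}
  S→a A: FOLLOW(A) ⊇ FOLLOW(S) ⊇ {$,a,b}; new: +{$,a}
  S: {$,a,b}  A: {$,a,b}
[2] (no change)
  S: {$,a,b}  A: {$,a,b}

FOLLOW(A) = ["$", "a", "b"]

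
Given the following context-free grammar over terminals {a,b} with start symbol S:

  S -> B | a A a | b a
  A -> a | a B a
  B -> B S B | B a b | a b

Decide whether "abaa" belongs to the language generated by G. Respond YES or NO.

Convert to CNF:
  S -> B X5 | B X6 | T0 T1 | T0 X7 | T1 T0
  A -> T0 X2 | a
  B -> B X3 | B X4 | T0 T1
  T0 -> a
  T1 -> b
  X2 -> B T0
  X3 -> S B
  X4 -> T0 T1
  X5 -> S B
  X6 -> T0 T1
  X7 -> A T0

CYK table (by increasing span):
  T[0,0] 'a' = {A,T0}  orig:{A}
  T[1,1] 'b' = {T1}  orig:{}
  T[2,2] 'a' = {A,T0}  orig:{A}
  T[3,3] 'a' = {A,T0}  orig:{A}
  T[0,1] 'ab' = {B,S,X4,X6}  orig:{B,S}
  T[1,2] 'ba' = {S}
  T[2,3] 'aa' = {X7}  orig:{}
  T[0,2] 'aba' = {X2}  orig:{}
  T[1,3] 'baa' = ∅
  T[0,3] 'abaa' = ∅

S ∉ T[0,3] ⇒ NO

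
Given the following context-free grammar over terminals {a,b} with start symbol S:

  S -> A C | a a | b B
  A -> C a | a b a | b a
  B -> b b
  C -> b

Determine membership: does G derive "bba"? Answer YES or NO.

CNF form of G:
  S -> A C | T0 T0 | T1 B
  A -> C T0 | T0 X2 | T1 T0
  B -> T1 T1
  C -> b
  T0 -> a
  T1 -> b
  X2 -> T1 T0

CYK table (by increasing span):
  T[0,0] 'b' = {C,T1}  orig:{C}
  T[1,1] 'b' = {C,T1}  orig:{C}
  T[2,2] 'a' = {T0}  orig:{}
  T[0,1] 'bb' = {B}
  T[1,2] 'ba' = {A,X2}  orig:{A}
  T[0,2] 'bba' = ∅

S ∉ T[0,2] ⇒ NO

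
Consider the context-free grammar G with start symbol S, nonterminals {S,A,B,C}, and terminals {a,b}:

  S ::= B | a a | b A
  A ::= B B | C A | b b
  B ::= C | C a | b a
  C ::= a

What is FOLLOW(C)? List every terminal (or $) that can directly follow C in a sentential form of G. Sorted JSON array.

Compute FIRST by fixpoint:
[1]
  A via A→b b: +{b}
  B via B→b a: +{b}
  C via C→a: +{a}
  S via S→B: +{b}
  S via S→a a: +{a}
  FIRST[S]={a,b}  FIRST[A]={b}  FIRST[B]={b}  FIRST[C]={a}
[2]
  A via A→C A: +{a}
  B via B→C: +{a}
  FIRST[S]={a,b}  FIRST[A]={a,b}  FIRST[B]={a,b}  FIRST[C]={a}
[3] (no change)
  FIRST[S]={a,b}  FIRST[A]={a,b}  FIRST[B]={a,b}  FIRST[C]={a}

FOLLOW iteration:
FOLLOW(S) := {$}
pass 1:
  A→B B: FOLLOW(B) ⊇ FIRST(B) = {a,b}; new: +{a,b}
  A→C A: FOLLOW(C) ⊇ FIRST(A) = {a,b}; new: +{a,b}
  S→B: FOLLOW(B) ⊇ FOLLOW(S) ⊇ {$}; new: +{$}
  S→b A: FOLLOW(A) ⊇ FOLLOW(S) ⊇ {$}; new: +{$}
  FOLLOW[S]={$}  FOLLOW[A]={$}  FOLLOW[B]={$,a,b}  FOLLOW[C]={a,b}
pass 2:
  B→C: FOLLOW(C) ⊇ FOLLOW(B) ⊇ {$,a,b}; new: +{$}
  FOLLOW[S]={$}  FOLLOW[A]={$}  FOLLOW[B]={$,a,b}  FOLLOW[C]={$,a,b}
pass 3: — fixpoint
  FOLLOW[S]={$}  FOLLOW[A]={$}  FOLLOW[B]={$,a,b}  FOLLOW[C]={$,a,b}

FOLLOW(C) = ["$", "a", "b"]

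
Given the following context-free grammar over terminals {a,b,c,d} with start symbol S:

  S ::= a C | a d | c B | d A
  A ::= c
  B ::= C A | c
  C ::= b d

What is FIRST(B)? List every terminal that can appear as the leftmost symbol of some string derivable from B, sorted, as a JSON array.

Compute FIRST by fixpoint:
iter 1:
  A via A→c: +{c}
  B via B→c: +{c}
  C via C→b d: +{b}
  S via S→a C: +{a}
  S via S→c B: +{c}
  S via S→d A: +{d}
  S: {a,c,d}  A: {c}  B: {c}  C: {b}
iter 2:
  B via B→C A: +{b}
  S: {a,c,d}  A: {c}  B: {b,c}  C: {b}
iter 3: (stable)
  S: {a,c,d}  A: {c}  B: {b,c}  C: {b}

FIRST(B) = ["b", "c"]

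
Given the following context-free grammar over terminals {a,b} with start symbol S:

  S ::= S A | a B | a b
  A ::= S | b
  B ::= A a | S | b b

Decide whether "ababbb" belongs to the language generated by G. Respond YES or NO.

Convert to CNF:
  S -> S A | T0 B | T0 T1
  A -> S A | T0 B | T0 T1 | b
  B -> A T0 | S A | T0 B | T0 T1 | T1 T1
  T0 -> a
  T1 -> b

CYK table (by increasing span):
  T[0,0] 'a' = {T0}  orig:{}
  T[1,1] 'b' = {A,T1}  orig:{A}
  T[2,2] 'a' = {T0}  orig:{}
  T[3,3] 'b' = {A,T1}  orig:{A}
  T[4,4] 'b' = {A,T1}  orig:{A}
  T[5,5] 'b' = {A,T1}  orig:{A}
  T[0,1] 'ab' = {A,B,S}
  T[1,2] 'ba' = {B}
  T[2,3] 'ab' = {A,B,S}
  T[3,4] 'bb' = {B}
  T[4,5] 'bb' = {B}
  T[0,2] 'aba' = {A,B,S}
  T[1,3] 'bab' = ∅
  T[2,4] 'abb' = {A,B,S}
  T[3,5] 'bbb' = ∅
  T[0,3] 'abab' = {A,B,S}
  T[1,4] 'babb' = ∅
  T[2,5] 'abbb' = {A,B,S}
  T[0,4] 'ababb' = {A,B,S}
  T[1,5] 'babbb' = ∅
  T[0,5] 'ababbb' = {A,B,S}

S ∈ T[0,5] ⇒ YES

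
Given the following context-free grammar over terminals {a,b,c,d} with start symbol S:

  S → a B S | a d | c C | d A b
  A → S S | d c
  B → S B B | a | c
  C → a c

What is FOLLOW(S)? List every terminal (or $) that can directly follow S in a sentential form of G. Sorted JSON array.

FIRST sets, iterate to fixpoint:
[1]
  A via A→d c: +{d}
  B via B→a: +{a}
  B via B→c: +{c}
  C via C→a c: +{a}
  S via S→a B S: +{a}
  S via S→c C: +{c}
  S via S→d A b: +{d}
  S: {a,c,d}  A: {d}  B: {a,c}  C: {a}
[2]
  A via A→S S: +{a,c}
  B via B→S B B: +{d}
  S: {a,c,d}  A: {a,c,d}  B: {a,c,d}  C: {a}
[3] — fixpoint
  S: {a,c,d}  A: {a,c,d}  B: {a,c,d}  C: {a}

FOLLOW sets:
initialize: $ ∈ FOLLOW(S)
iter 1:
  A→S S: FOLLOW(S) ⊇ FIRST(S) = {a,c,d}; new: +{a,c,d}
  B→S B B: FOLLOW(B) ⊇ FIRST(B) = {a,c,d}; new: +{a,c,d}
  S→c C: FOLLOW(C) ⊇ FOLLOW(S) ⊇ {$,a,c,d}; new: +{$,a,c,d}
  S→d A b: FOLLOW(A) ⊇ FIRST(b) = {b}; new: +{b}
  FOLLOW[S]={$,a,c,d}  FOLLOW[A]={b}  FOLLOW[B]={a,c,d}  FOLLOW[C]={$,a,c,d}
iter 2:
  A→S S: FOLLOW(S) ⊇ FOLLOW(A) ⊇ {b}; new: +{b}
  S→c C: FOLLOW(C) ⊇ FOLLOW(S) ⊇ {$,a,b,c,d}; new: +{b}
  FOLLOW[S]={$,a,b,c,d}  FOLLOW[A]={b}  FOLLOW[B]={a,c,d}  FOLLOW[C]={$,a,b,c,d}
iter 3: (stable)
  FOLLOW[S]={$,a,b,c,d}  FOLLOW[A]={b}  FOLLOW[B]={a,c,d}  FOLLOW[C]={$,a,b,c,d}

FOLLOW(S) = ["$", "a", "b", "c", "d"]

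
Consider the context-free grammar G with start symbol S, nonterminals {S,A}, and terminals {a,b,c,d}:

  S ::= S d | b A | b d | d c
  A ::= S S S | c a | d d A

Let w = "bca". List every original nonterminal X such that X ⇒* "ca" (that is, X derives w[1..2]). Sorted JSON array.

CNF form of G:
  S -> S T2 | T2 T0 | T3 A | T3 T2
  A -> S X4 | T0 T1 | T2 X5
  T0 -> c
  T1 -> a
  T2 -> d
  T3 -> b
  X4 -> S S
  X5 -> T2 A

CYK table (by increasing span) (cells [i..j] with 1 ≤ i ≤ j ≤ 2 only):
  [1..1]={T0}  "c"  orig:{}
  [2..2]={T1}  "a"  orig:{}
  [1..2]={A}  "ca"

Original NTs in T[1,2] deriving "ca": ["A"]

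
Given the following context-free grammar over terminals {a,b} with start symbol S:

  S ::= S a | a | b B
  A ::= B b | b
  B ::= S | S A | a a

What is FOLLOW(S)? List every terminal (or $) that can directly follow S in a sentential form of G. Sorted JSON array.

Compute FIRST by fixpoint:
[1]
  A via A→b: +{b}
  B via B→a a: +{a}
  S via S→a: +{a}
  S via S→b B: +{b}
  S: {a,b}  A: {b}  B: {a}
[2]
  A via A→B b: +{a}
  B via B→S: +{b}
  S: {a,b}  A: {a,b}  B: {a,b}
[3] (no change)
  S: {a,b}  A: {a,b}  B: {a,b}

FOLLOW iteration:
seed FOLLOW(S) with $
pass 1:
  A→B b: FOLLOW(B) ⊇ FIRST(b) = {b}; new: +{b}
  B→S: FOLLOW(S) ⊇ FOLLOW(B) ⊇ {b}; new: +{b}
  B→S A: FOLLOW(S) ⊇ FIRST(A) = {a,b}; new: +{a}
  B→S A: FOLLOW(A) ⊇ FOLLOW(B) ⊇ {b}; new: +{b}
  S→b B: FOLLOW(B) ⊇ FOLLOW(S) ⊇ {$,a,b}; new: +{$,a}
  FOLLOW(S)={$,a,b}  FOLLOW(A)={b}  FOLLOW(B)={$,a,b}
pass 2:
  B→S A: FOLLOW(A) ⊇ FOLLOW(B) ⊇ {$,a,b}; new: +{$,a}
  FOLLOW(S)={$,a,b}  FOLLOW(A)={$,a,b}  FOLLOW(B)={$,a,b}
pass 3: (stable)
  FOLLOW(S)={$,a,b}  FOLLOW(A)={$,a,b}  FOLLOW(B)={$,a,b}

FOLLOW(S) = ["$", "a", "b"]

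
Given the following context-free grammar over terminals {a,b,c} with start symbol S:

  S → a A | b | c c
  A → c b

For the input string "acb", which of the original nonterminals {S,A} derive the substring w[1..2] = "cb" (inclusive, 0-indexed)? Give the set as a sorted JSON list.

Convert to CNF:
  S -> T0 T0 | T2 A | b
  A -> T0 T1
  T0 -> c
  T1 -> b
  T2 -> a

Fill CYK table bottom-up, restricted to cells inside w[1..2]:
  T[1,1] 'c' = {T0}  orig:{}
  T[2,2] 'b' = {S,T1}  orig:{S}
  T[1,2] 'cb' = {A}

Original NTs in T[1,2] deriving "cb": ["A"]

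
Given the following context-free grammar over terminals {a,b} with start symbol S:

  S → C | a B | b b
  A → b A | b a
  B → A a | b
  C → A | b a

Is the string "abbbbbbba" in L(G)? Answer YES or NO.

Convert to CNF:
  S -> T0 A | T0 T0 | T0 T1 | T1 B
  A -> T0 A | T0 T1
  B -> A T1 | b
  C -> T0 A | T0 T1
  T0 -> b
  T1 -> a

Fill CYK table bottom-up:
  [0..0]={T1}  "a"  orig:{}
  [1..1]={B,T0}  "b"  orig:{B}
  [2..2]={B,T0}  "b"  orig:{B}
  [3..3]={B,T0}  "b"  orig:{B}
  [4..4]={B,T0}  "b"  orig:{B}
  [5..5]={B,T0}  "b"  orig:{B}
  [6..6]={B,T0}  "b"  orig:{B}
  [7..7]={B,T0}  "b"  orig:{B}
  [8..8]={T1}  "a"  orig:{}
  [0..1]={S}  "ab"
  [1..2]={S}  "bb"
  [2..3]={S}  "bb"
  [3..4]={S}  "bb"
  [4..5]={S}  "bb"
  [5..6]={S}  "bb"
  [6..7]={S}  "bb"
  [7..8]={A,C,S}  "ba"
  [0..2]=∅  "abb"
  [1..3]=∅  "bbb"
  [2..4]=∅  "bbb"
  [3..5]=∅  "bbb"
  [4..6]=∅  "bbb"
  [5..7]=∅  "bbb"
  [6..8]={A,C,S}  "bba"
  [0..3]=∅  "abbb"
  [1..4]=∅  "bbbb"
  [2..5]=∅  "bbbb"
  [3..6]=∅  "bbbb"
  [4..7]=∅  "bbbb"
  [5..8]={A,C,S}  "bbba"
  [0..4]=∅  "abbbb"
  [1..5]=∅  "bbbbb"
  [2..6]=∅  "bbbbb"
  [3..7]=∅  "bbbbb"
  [4..8]={A,C,S}  "bbbba"
  [0..5]=∅  "abbbbb"
  [1..6]=∅  "bbbbbb"
  [2..7]=∅  "bbbbbb"
  [3..8]={A,C,S}  "bbbbba"
  [0..6]=∅  "abbbbbb"
  [1..7]=∅  "bbbbbbb"
  [2..8]={A,C,S}  "bbbbbba"
  [0..7]=∅  "abbbbbbb"
  [1..8]={A,C,S}  "bbbbbbba"
  [0..8]=∅  "abbbbbbba"

S ∉ T[0,8] ⇒ NO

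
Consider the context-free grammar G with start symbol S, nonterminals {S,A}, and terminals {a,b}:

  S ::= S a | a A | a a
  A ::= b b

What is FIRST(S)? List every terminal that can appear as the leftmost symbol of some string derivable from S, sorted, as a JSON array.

FIRST iteration:
iter 1:
  A via A→b b: +{b}
  S via S→a A: +{a}
  S: {a}  A: {b}
iter 2: — fixpoint
  S: {a}  A: {b}

FIRST(S) = ["a"]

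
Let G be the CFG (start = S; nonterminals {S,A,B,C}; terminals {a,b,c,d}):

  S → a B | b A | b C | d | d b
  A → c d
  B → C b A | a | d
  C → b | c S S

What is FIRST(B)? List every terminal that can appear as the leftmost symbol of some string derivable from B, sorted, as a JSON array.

Compute FIRST by fixpoint:
pass 1:
  A via A→c d: +{c}
  B via B→a: +{a}
  B via B→d: +{d}
  C via C→b: +{b}
  C via C→c S S: +{c}
  S via S→a B: +{a}
  S via S→b A: +{b}
  S via S→d: +{d}
  S: {a,b,d}  A: {c}  B: {a,d}  C: {b,c}
pass 2:
  B via B→C b A: +{b,c}
  S: {a,b,d}  A: {c}  B: {a,b,c,d}  C: {b,c}
pass 3: — fixpoint
  S: {a,b,d}  A: {c}  B: {a,b,c,d}  C: {b,c}

FIRST(B) = ["a", "b", "c", "d"]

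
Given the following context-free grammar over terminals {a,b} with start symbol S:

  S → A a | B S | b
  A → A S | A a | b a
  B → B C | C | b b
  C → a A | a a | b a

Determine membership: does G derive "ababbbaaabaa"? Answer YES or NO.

CNF form of G:
  S -> A T0 | B S | b
  A -> A S | A T0 | T1 T0
  B -> B C | T0 A | T0 T0 | T1 T0 | T1 T1
  C -> T0 A | T0 T0 | T1 T0
  T0 -> a
  T1 -> b

Fill CYK table bottom-up:
  cell(0,0) a: {T0}  orig:{}
  cell(1,1) b: {S,T1}  orig:{S}
  cell(2,2) a: {T0}  orig:{}
  cell(3,3) b: {S,T1}  orig:{S}
  cell(4,4) b: {S,T1}  orig:{S}
  cell(5,5) b: {S,T1}  orig:{S}
  cell(6,6) a: {T0}  orig:{}
  cell(7,7) a: {T0}  orig:{}
  cell(8,8) a: {T0}  orig:{}
  cell(9,9) b: {S,T1}  orig:{S}
  cell(10,10) a: {T0}  orig:{}
  cell(11,11) a: {T0}  orig:{}
  cell(0,1) ab: ∅
  cell(1,2) ba: {A,B,C}
  cell(2,3) ab: ∅
  cell(3,4) bb: {B}
  cell(4,5) bb: {B}
  cell(5,6) ba: {A,B,C}
  cell(6,7) aa: {B,C}
  cell(7,8) aa: {B,C}
  cell(8,9) ab: ∅
  cell(9,10) ba: {A,B,C}
  cell(10,11) aa: {B,C}
  cell(0,2) aba: {B,C}
  cell(1,3) bab: {A,S}
  cell(2,4) abb: ∅
  cell(3,5) bbb: {S}
  cell(4,6) bba: ∅
  cell(5,7) baa: {A,S}
  cell(6,8) aaa: ∅
  cell(7,9) aab: {S}
  cell(8,10) aba: {B,C}
  cell(9,11) baa: {A,S}
  cell(0,3) abab: {B,C,S}
  cell(1,4) babb: {A}
  cell(2,5) abbb: ∅
  cell(3,6) bbba: {B}
  cell(4,7) bbaa: {B}
  cell(5,8) baaa: {A,B,S}
  cell(6,9) aaab: ∅
  cell(7,10) aaba: {B}
  cell(8,11) abaa: {B,C}
  cell(0,4) ababb: {B,C,S}
  cell(1,5) babbb: {A,S}
  cell(2,6) abbba: ∅
  cell(3,7) bbbaa: {S}
  cell(4,8) bbaaa: ∅
  cell(5,9) baaab: {A,S}
  cell(6,10) aaaba: {B}
  cell(7,11) aabaa: {S}
  cell(0,5) ababbb: {B,C,S}
  cell(1,6) babbba: {A,S}
  cell(2,7) abbbaa: ∅
  cell(3,8) bbbaaa: {B,S}
  cell(4,9) bbaaab: ∅
  cell(5,10) baaaba: {A,B,S}
  cell(6,11) aaabaa: {B}
  cell(0,6) ababbba: {B,C}
  cell(1,7) babbbaa: {A,S}
  cell(2,8) abbbaaa: ∅
  cell(3,9) bbbaaab: {S}
  cell(4,10) bbaaaba: {B}
  cell(5,11) baaabaa: {A,S}
  cell(0,7) ababbbaa: {B,C,S}
  cell(1,8) babbbaaa: {A,S}
  cell(2,9) abbbaaab: ∅
  cell(3,10) bbbaaaba: {B,S}
  cell(4,11) bbaaabaa: {B}
  cell(0,8) ababbbaaa: {B,C,S}
  cell(1,9) babbbaaab: {A,S}
  cell(2,10) abbbaaaba: ∅
  cell(3,11) bbbaaabaa: {S}
  cell(0,9) ababbbaaab: {B,C,S}
  cell(1,10) babbbaaaba: {A,S}
  cell(2,11) abbbaaabaa: ∅
  cell(0,10) ababbbaaaba: {B,C,S}
  cell(1,11) babbbaaabaa: {A,S}
  cell(0,11) ababbbaaabaa: {B,C,S}

S ∈ T[0,11] ⇒ YES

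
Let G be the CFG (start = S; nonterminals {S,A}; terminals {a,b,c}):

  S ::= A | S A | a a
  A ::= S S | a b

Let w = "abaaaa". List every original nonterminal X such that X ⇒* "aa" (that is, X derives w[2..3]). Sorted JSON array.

Convert to CNF:
  S -> S A | S S | T0 T0 | T0 T1
  A -> S S | T0 T1
  T0 -> a
  T1 -> b

Fill CYK table bottom-up, restricted to cells inside w[2..3]:
  [2..2]={T0}  "a"  orig:{}
  [3..3]={T0}  "a"  orig:{}
  [2..3]={S}  "aa"

Original NTs in T[2,3] deriving "aa": ["S"]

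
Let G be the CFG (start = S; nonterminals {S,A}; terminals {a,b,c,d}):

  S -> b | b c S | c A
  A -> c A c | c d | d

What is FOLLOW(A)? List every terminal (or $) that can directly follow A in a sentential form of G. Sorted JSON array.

FIRST sets, iterate to fixpoint:
round 1:
  A via A→c A c: +{c}
  A via A→d: +{d}
  S via S→b: +{b}
  S via S→c A: +{c}
  S: {b,c}  A: {c,d}
round 2: — fixpoint
  S: {b,c}  A: {c,d}

FOLLOW iteration:
seed FOLLOW(S) with $
round 1:
  A→c A c: FOLLOW(A) ⊇ FIRST(c) = {c}; new: +{c}
  S→c A: FOLLOW(A) ⊇ FOLLOW(S) ⊇ {$}; new: +{$}
  FOLLOW(S)={$}  FOLLOW(A)={$,c}
round 2: done
  FOLLOW(S)={$}  FOLLOW(A)={$,c}

FOLLOW(A) = ["$", "c"]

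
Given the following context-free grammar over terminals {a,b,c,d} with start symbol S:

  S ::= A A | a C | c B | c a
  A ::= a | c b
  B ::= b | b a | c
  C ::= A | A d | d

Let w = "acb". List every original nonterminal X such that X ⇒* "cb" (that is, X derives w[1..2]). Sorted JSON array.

CNF form of G:
  S -> A A | T0 B | T0 T2 | T2 C
  A -> T0 T1 | a
  B -> T1 T2 | b | c
  C -> A T3 | T0 T1 | a | d
  T0 -> c
  T1 -> b
  T2 -> a
  T3 -> d

CYK table (by increasing span) (cells [i..j] with 1 ≤ i ≤ j ≤ 2 only):
  T[1,1] 'c' = {B,T0}  orig:{B}
  T[2,2] 'b' = {B,T1}  orig:{B}
  T[1,2] 'cb' = {A,C,S}

Original NTs in T[1,2] deriving "cb": ["A", "C", "S"]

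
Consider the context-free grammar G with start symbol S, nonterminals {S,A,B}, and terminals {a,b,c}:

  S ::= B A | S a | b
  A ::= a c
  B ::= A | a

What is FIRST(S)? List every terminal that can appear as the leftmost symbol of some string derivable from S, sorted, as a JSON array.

FIRST iteration:
round 1:
  A via A→a c: +{a}
  B via B→A: +{a}
  S via S→B A: +{a}
  S via S→b: +{b}
  FIRST[S]={a,b}  FIRST[A]={a}  FIRST[B]={a}
round 2: — fixpoint
  FIRST[S]={a,b}  FIRST[A]={a}  FIRST[B]={a}

FIRST(S) = ["a", "b"]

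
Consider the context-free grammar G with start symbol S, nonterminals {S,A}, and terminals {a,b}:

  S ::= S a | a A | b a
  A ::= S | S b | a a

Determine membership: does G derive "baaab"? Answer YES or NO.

Convert to CNF:
  S -> S T0 | T0 A | T1 T0
  A -> S T0 | S T1 | T0 A | T0 T0 | T1 T0
  T0 -> a
  T1 -> b

CYK fill:
  cell(0,0) b: {T1}  orig:{}
  cell(1,1) a: {T0}  orig:{}
  cell(2,2) a: {T0}  orig:{}
  cell(3,3) a: {T0}  orig:{}
  cell(4,4) b: {T1}  orig:{}
  cell(0,1) ba: {A,S}
  cell(1,2) aa: {A}
  cell(2,3) aa: {A}
  cell(3,4) ab: ∅
  cell(0,2) baa: {A,S}
  cell(1,3) aaa: {A,S}
  cell(2,4) aab: ∅
  cell(0,3) baaa: {A,S}
  cell(1,4) aaab: {A}
  cell(0,4) baaab: {A}

S ∉ T[0,4] ⇒ NO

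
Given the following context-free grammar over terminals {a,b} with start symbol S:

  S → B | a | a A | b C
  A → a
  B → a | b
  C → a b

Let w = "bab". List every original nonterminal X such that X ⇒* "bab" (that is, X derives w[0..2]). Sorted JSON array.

CNF form of G:
  S -> T0 A | T1 C | a | b
  A -> a
  B -> a | b
  C -> T0 T1
  T0 -> a
  T1 -> b

CYK table (by increasing span) — only the sub-triangle for w[0..2]:
  [0..0]={B,S,T1}  "b"  orig:{B,S}
  [1..1]={A,B,S,T0}  "a"  orig:{A,B,S}
  [2..2]={B,S,T1}  "b"  orig:{B,S}
  [0..1]=∅  "ba"
  [1..2]={C}  "ab"
  [0..2]={S}  "bab"

Original NTs in T[0,2] deriving "bab": ["S"]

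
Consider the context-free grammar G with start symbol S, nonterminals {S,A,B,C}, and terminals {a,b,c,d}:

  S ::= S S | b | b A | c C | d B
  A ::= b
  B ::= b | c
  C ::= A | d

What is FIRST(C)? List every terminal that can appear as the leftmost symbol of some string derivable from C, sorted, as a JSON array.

FIRST iteration:
iter 1:
  A via A→b: +{b}
  B via B→b: +{b}
  B via B→c: +{c}
  C via C→A: +{b}
  C via C→d: +{d}
  S via S→b: +{b}
  S via S→c C: +{c}
  S via S→d B: +{d}
  S: {b,c,d}  A: {b}  B: {b,c}  C: {b,d}
iter 2: (no change)
  S: {b,c,d}  A: {b}  B: {b,c}  C: {b,d}

FIRST(C) = ["b", "d"]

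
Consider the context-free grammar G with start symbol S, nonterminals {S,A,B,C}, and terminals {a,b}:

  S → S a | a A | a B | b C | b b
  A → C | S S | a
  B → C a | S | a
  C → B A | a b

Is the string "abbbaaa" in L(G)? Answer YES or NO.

CNF form of G:
  S -> S T0 | T0 A | T0 B | T1 C | T1 T1
  A -> B A | S S | T0 T1 | a
  B -> C T0 | S T0 | T0 A | T0 B | T1 C | T1 T1 | a
  C -> B A | T0 T1
  T0 -> a
  T1 -> b

Fill CYK table bottom-up:
  [0..0]={A,B,T0}  "a"  orig:{A,B}
  [1..1]={T1}  "b"  orig:{}
  [2..2]={T1}  "b"  orig:{}
  [3..3]={T1}  "b"  orig:{}
  [4..4]={A,B,T0}  "a"  orig:{A,B}
  [5..5]={A,B,T0}  "a"  orig:{A,B}
  [6..6]={A,B,T0}  "a"  orig:{A,B}
  [0..1]={A,C}  "ab"
  [1..2]={B,S}  "bb"
  [2..3]={B,S}  "bb"
  [3..4]=∅  "ba"
  [4..5]={A,B,C,S}  "aa"
  [5..6]={A,B,C,S}  "aa"
  [0..2]={B,S}  "abb"
  [1..3]=∅  "bbb"
  [2..4]={A,B,C,S}  "bba"
  [3..5]={B,S}  "baa"
  [4..6]={A,B,C,S}  "aaa"
  [0..3]=∅  "abbb"
  [1..4]={B,S}  "bbba"
  [2..5]={A,B,C,S}  "bbaa"
  [3..6]={A,B,C,S}  "baaa"
  [0..4]={B,S}  "abbba"
  [1..5]={A,B,C,S}  "bbbaa"
  [2..6]={A,B,C,S}  "bbaaa"
  [0..5]={A,B,C,S}  "abbbaa"
  [1..6]={A,B,C,S}  "bbbaaa"
  [0..6]={A,B,C,S}  "abbbaaa"

S ∈ T[0,6] ⇒ YES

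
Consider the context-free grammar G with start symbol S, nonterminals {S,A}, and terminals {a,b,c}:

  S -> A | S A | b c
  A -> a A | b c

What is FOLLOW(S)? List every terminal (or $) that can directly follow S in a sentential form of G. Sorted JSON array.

Compute FIRST by fixpoint:
round 1:
  A via A→a A: +{a}
  A via A→b c: +{b}
  S via S→A: +{a,b}
  S: {a,b}  A: {a,b}
round 2: (stable)
  S: {a,b}  A: {a,b}

FOLLOW sets:
seed FOLLOW(S) with $
iter 1:
  S→A: FOLLOW(A) ⊇ FOLLOW(S) ⊇ {$}; new: +{$}
  S→S A: FOLLOW(S) ⊇ FIRST(A) = {a,b}; new: +{a,b}
  S→S A: FOLLOW(A) ⊇ FOLLOW(S) ⊇ {$,a,b}; new: +{a,b}
  FOLLOW(S)={$,a,b}  FOLLOW(A)={$,a,b}
iter 2: (stable)
  FOLLOW(S)={$,a,b}  FOLLOW(A)={$,a,b}

FOLLOW(S) = ["$", "a", "b"]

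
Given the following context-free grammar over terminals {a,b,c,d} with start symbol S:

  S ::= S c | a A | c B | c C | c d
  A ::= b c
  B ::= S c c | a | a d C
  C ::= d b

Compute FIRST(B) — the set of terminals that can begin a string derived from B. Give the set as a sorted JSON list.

FIRST iteration:
iter 1:
  A via A→b c: +{b}
  B via B→a: +{a}
  C via C→d b: +{d}
  S via S→a A: +{a}
  S via S→c B: +{c}
  FIRST[S]={a,c}  FIRST[A]={b}  FIRST[B]={a}  FIRST[C]={d}
iter 2:
  B via B→S c c: +{c}
  FIRST[S]={a,c}  FIRST[A]={b}  FIRST[B]={a,c}  FIRST[C]={d}
iter 3: (no change)
  FIRST[S]={a,c}  FIRST[A]={b}  FIRST[B]={a,c}  FIRST[C]={d}

FIRST(B) = ["a", "c"]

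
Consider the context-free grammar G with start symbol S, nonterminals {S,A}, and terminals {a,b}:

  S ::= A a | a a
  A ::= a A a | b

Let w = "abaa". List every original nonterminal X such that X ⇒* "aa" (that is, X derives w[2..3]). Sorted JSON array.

Convert to CNF:
  S -> A T0 | T0 T0
  A -> T0 X1 | b
  T0 -> a
  X1 -> A T0

CYK table (by increasing span), restricted to cells inside w[2..3]:
  cell(2,2) a: {T0}  orig:{}
  cell(3,3) a: {T0}  orig:{}
  cell(2,3) aa: {S}

Original NTs in T[2,3] deriving "aa": ["S"]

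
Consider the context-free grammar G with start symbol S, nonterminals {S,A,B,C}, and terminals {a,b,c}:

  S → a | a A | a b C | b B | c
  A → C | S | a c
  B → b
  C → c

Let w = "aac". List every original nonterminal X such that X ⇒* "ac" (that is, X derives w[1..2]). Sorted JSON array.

Convert to CNF:
  S -> T0 A | T0 X4 | T1 B | a | c
  A -> T0 A | T0 T2 | T0 X3 | T1 B | a | c
  B -> b
  C -> c
  T0 -> a
  T1 -> b
  T2 -> c
  X3 -> T1 C
  X4 -> T1 C

CYK fill — only the sub-triangle for w[1..2]:
  T[1,1] 'a' = {A,S,T0}  orig:{A,S}
  T[2,2] 'c' = {A,C,S,T2}  orig:{A,C,S}
  T[1,2] 'ac' = {A,S}

Original NTs in T[1,2] deriving "ac": ["A", "S"]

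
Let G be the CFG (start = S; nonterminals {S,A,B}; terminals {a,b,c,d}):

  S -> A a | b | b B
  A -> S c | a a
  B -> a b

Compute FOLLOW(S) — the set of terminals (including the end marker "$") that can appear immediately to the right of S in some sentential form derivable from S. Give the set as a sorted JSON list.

Compute FIRST by fixpoint:
pass 1:
  A via A→a a: +{a}
  B via B→a b: +{a}
  S via S→A a: +{a}
  S via S→b: +{b}
  FIRST[S]={a,b}  FIRST[A]={a}  FIRST[B]={a}
pass 2:
  A via A→S c: +{b}
  FIRST[S]={a,b}  FIRST[A]={a,b}  FIRST[B]={a}
pass 3: done
  FIRST[S]={a,b}  FIRST[A]={a,b}  FIRST[B]={a}

Compute FOLLOW by fixpoint:
initialize: $ ∈ FOLLOW(S)
round 1:
  A→S c: FOLLOW(S) ⊇ FIRST(c) = {c}; new: +{c}
  S→A a: FOLLOW(A) ⊇ FIRST(a) = {a}; new: +{a}
  S→b B: FOLLOW(B) ⊇ FOLLOW(S) ⊇ {$,c}; new: +{$,c}
  S: {$,c}  A: {a}  B: {$,c}
round 2: (stable)
  S: {$,c}  A: {a}  B: {$,c}

FOLLOW(S) = ["$", "c"]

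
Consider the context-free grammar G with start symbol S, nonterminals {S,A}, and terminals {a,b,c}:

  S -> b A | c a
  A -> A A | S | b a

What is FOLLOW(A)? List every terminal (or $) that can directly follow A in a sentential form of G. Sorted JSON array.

Compute FIRST by fixpoint:
pass 1:
  A via A→b a: +{b}
  S via S→b A: +{b}
  S via S→c a: +{c}
  FIRST[S]={b,c}  FIRST[A]={b}
pass 2:
  A via A→S: +{c}
  FIRST[S]={b,c}  FIRST[A]={b,c}
pass 3: done
  FIRST[S]={b,c}  FIRST[A]={b,c}

FOLLOW iteration:
FOLLOW(S) := {$}
iter 1:
  A→A A: FOLLOW(A) ⊇ FIRST(A) = {b,c}; new: +{b,c}
  A→S: FOLLOW(S) ⊇ FOLLOW(A) ⊇ {b,c}; new: +{b,c}
  S→b A: FOLLOW(A) ⊇ FOLLOW(S) ⊇ {$,b,c}; new: +{$}
  S: {$,b,c}  A: {$,b,c}
iter 2: (no change)
  S: {$,b,c}  A: {$,b,c}

FOLLOW(A) = ["$", "b", "c"]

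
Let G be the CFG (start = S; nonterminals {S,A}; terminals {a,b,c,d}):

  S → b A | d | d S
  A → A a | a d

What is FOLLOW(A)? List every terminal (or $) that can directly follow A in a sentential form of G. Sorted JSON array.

Compute FIRST by fixpoint:
[1]
  A via A→a d: +{a}
  S via S→b A: +{b}
  S via S→d: +{d}
  FIRST[S]={b,d}  FIRST[A]={a}
[2] (no change)
  FIRST[S]={b,d}  FIRST[A]={a}

FOLLOW sets:
seed FOLLOW(S) with $
round 1:
  A→A a: FOLLOW(A) ⊇ FIRST(a) = {a}; new: +{a}
  S→b A: FOLLOW(A) ⊇ FOLLOW(S) ⊇ {$}; new: +{$}
  S: {$}  A: {$,a}
round 2: (stable)
  S: {$}  A: {$,a}

FOLLOW(A) = ["$", "a"]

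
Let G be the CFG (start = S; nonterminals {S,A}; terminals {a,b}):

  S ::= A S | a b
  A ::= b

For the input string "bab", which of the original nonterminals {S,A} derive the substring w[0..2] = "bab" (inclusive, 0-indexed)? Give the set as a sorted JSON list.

CNF form of G:
  S -> A S | T0 T1
  A -> b
  T0 -> a
  T1 -> b

CYK table (by increasing span) (cells [i..j] with 0 ≤ i ≤ j ≤ 2 only):
  T[0,0] 'b' = {A,T1}  orig:{A}
  T[1,1] 'a' = {T0}  orig:{}
  T[2,2] 'b' = {A,T1}  orig:{A}
  T[0,1] 'ba' = ∅
  T[1,2] 'ab' = {S}
  T[0,2] 'bab' = {S}

Original NTs in T[0,2] deriving "bab": ["S"]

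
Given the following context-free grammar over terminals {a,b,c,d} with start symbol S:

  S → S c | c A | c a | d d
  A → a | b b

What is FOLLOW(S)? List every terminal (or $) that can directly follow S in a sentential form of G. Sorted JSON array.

FIRST sets, iterate to fixpoint:
pass 1:
  A via A→a: +{a}
  A via A→b b: +{b}
  S via S→c A: +{c}
  S via S→d d: +{d}
  S: {c,d}  A: {a,b}
pass 2: done
  S: {c,d}  A: {a,b}

FOLLOW sets:
initialize: $ ∈ FOLLOW(S)
[1]
  S→S c: FOLLOW(S) ⊇ FIRST(c) = {c}; new: +{c}
  S→c A: FOLLOW(A) ⊇ FOLLOW(S) ⊇ {$,c}; new: +{$,c}
  S: {$,c}  A: {$,c}
[2] (no change)
  S: {$,c}  A: {$,c}

FOLLOW(S) = ["$", "c"]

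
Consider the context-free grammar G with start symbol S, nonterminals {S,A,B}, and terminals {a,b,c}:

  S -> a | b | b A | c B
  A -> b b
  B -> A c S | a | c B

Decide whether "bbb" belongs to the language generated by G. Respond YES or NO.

Convert to CNF:
  S -> T0 A | T1 B | a | b
  A -> T0 T0
  B -> A X2 | T1 B | a
  T0 -> b
  T1 -> c
  X2 -> T1 S

CYK fill:
  [0..0]={S,T0}  "b"  orig:{S}
  [1..1]={S,T0}  "b"  orig:{S}
  [2..2]={S,T0}  "b"  orig:{S}
  [0..1]={A}  "bb"
  [1..2]={A}  "bb"
  [0..2]={S}  "bbb"

S ∈ T[0,2] ⇒ YES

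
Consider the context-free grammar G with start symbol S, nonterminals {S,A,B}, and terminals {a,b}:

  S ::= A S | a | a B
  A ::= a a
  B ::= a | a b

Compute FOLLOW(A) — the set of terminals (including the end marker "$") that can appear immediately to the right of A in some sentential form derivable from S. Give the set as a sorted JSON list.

Compute FIRST by fixpoint:
round 1:
  A via A→a a: +{a}
  B via B→a: +{a}
  S via S→A S: +{a}
  FIRST[S]={a}  FIRST[A]={a}  FIRST[B]={a}
round 2: — fixpoint
  FIRST[S]={a}  FIRST[A]={a}  FIRST[B]={a}

Compute FOLLOW by fixpoint:
seed FOLLOW(S) with $
[1]
  S→A S: FOLLOW(A) ⊇ FIRST(S) = {a}; new: +{a}
  S→a B: FOLLOW(B) ⊇ FOLLOW(S) ⊇ {$}; new: +{$}
  FOLLOW[S]={$}  FOLLOW[A]={a}  FOLLOW[B]={$}
[2] — fixpoint
  FOLLOW[S]={$}  FOLLOW[A]={a}  FOLLOW[B]={$}

FOLLOW(A) = ["a"]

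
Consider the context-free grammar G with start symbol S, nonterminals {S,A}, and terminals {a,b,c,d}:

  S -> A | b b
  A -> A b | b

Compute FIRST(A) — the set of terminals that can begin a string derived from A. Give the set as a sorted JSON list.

FIRST sets, iterate to fixpoint:
iter 1:
  A via A→b: +{b}
  S via S→A: +{b}
  S: {b}  A: {b}
iter 2: — fixpoint
  S: {b}  A: {b}

FIRST(A) = ["b"]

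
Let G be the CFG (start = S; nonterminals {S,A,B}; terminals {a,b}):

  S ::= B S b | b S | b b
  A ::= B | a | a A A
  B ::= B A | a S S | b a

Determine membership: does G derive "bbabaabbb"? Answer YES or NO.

CNF form of G:
  S -> B X5 | T1 S | T1 T1
  A -> B A | T0 X2 | T0 X3 | T1 T0 | a
  B -> B A | T0 X4 | T1 T0
  T0 -> a
  T1 -> b
  X2 -> A A
  X3 -> S S
  X4 -> S S
  X5 -> S T1

Fill CYK table bottom-up:
  [0..0]={T1}  "b"  orig:{}
  [1..1]={T1}  "b"  orig:{}
  [2..2]={A,T0}  "a"  orig:{A}
  [3..3]={T1}  "b"  orig:{}
  [4..4]={A,T0}  "a"  orig:{A}
  [5..5]={A,T0}  "a"  orig:{A}
  [6..6]={T1}  "b"  orig:{}
  [7..7]={T1}  "b"  orig:{}
  [8..8]={T1}  "b"  orig:{}
  [0..1]={S}  "bb"
  [1..2]={A,B}  "ba"
  [2..3]=∅  "ab"
  [3..4]={A,B}  "ba"
  [4..5]={X2}  "aa"  orig:{}
  [5..6]=∅  "ab"
  [6..7]={S}  "bb"
  [7..8]={S}  "bb"
  [0..2]=∅  "bba"
  [1..3]=∅  "bab"
  [2..4]={X2}  "aba"  orig:{}
  [3..5]={A,B,X2}  "baa"  orig:{A,B}
  [4..6]=∅  "aab"
  [5..7]=∅  "abb"
  [6..8]={S,X5}  "bbb"  orig:{S}
  [0..3]=∅  "bbab"
  [1..4]={A,B,X2}  "baba"  orig:{A,B}
  [2..5]={A,X2}  "abaa"  orig:{A}
  [3..6]=∅  "baab"
  [4..7]=∅  "aabb"
  [5..8]=∅  "abbb"
  [0..4]=∅  "bbaba"
  [1..5]={A,B,X2}  "babaa"  orig:{A,B}
  [2..6]=∅  "abaab"
  [3..7]=∅  "baabb"
  [4..8]=∅  "aabbb"
  [0..5]=∅  "bbabaa"
  [1..6]=∅  "babaab"
  [2..7]=∅  "abaabb"
  [3..8]={S}  "baabbb"
  [0..6]=∅  "bbabaab"
  [1..7]=∅  "babaabb"
  [2..8]=∅  "abaabbb"
  [0..7]=∅  "bbabaabb"
  [1..8]={S}  "babaabbb"
  [0..8]={S}  "bbabaabbb"

S ∈ T[0,8] ⇒ YES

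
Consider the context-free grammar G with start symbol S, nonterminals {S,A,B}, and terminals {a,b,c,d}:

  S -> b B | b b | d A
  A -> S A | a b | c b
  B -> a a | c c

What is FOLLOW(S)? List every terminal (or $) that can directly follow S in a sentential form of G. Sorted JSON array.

Compute FIRST by fixpoint:
iter 1:
  A via A→a b: +{a}
  A via A→c b: +{c}
  B via B→a a: +{a}
  B via B→c c: +{c}
  S via S→b B: +{b}
  S via S→d A: +{d}
  S: {b,d}  A: {a,c}  B: {a,c}
iter 2:
  A via A→S A: +{b,d}
  S: {b,d}  A: {a,b,c,d}  B: {a,c}
iter 3: (stable)
  S: {b,d}  A: {a,b,c,d}  B: {a,c}

Compute FOLLOW by fixpoint:
seed FOLLOW(S) with $
pass 1:
  A→S A: FOLLOW(S) ⊇ FIRST(A) = {a,b,c,d}; new: +{a,b,c,d}
  S→b B: FOLLOW(B) ⊇ FOLLOW(S) ⊇ {$,a,b,c,d}; new: +{$,a,b,c,d}
  S→d A: FOLLOW(A) ⊇ FOLLOW(S) ⊇ {$,a,b,c,d}; new: +{$,a,b,c,d}
  S: {$,a,b,c,d}  A: {$,a,b,c,d}  B: {$,a,b,c,d}
pass 2: done
  S: {$,a,b,c,d}  A: {$,a,b,c,d}  B: {$,a,b,c,d}

FOLLOW(S) = ["$", "a", "b", "c", "d"]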